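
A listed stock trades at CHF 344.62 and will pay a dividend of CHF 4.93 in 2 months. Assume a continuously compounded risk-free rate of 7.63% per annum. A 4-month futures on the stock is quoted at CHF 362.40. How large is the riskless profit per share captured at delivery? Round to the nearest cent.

CHF 13.90 per share

PV(dividends) I = 4.93·e^(−0.0763·2/12) = 4.8677
Fair futures F* = (S − I)·e^(rT) = (344.62 − 4.8677)·e^0.025433 = 339.7523 × 1.025759 = 348.5040
Market CHF 362.40 > fair 348.5040: forward overpriced → cash-and-carry (borrow at r, buy the stock and collect the dividends, short the forward).
Profit at T = |F_mkt − F*| = |362.40 − 348.5040| = CHF 13.90 per share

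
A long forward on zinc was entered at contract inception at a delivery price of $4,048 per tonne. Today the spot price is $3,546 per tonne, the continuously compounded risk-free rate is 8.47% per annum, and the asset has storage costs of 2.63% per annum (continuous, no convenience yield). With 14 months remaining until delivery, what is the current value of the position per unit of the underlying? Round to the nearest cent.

-$10.63 per tonne

Current fair forward for the remaining 14 months: F = S·e^((r + u)·T), (r + u) = 0.0847 + 0.0263 = 0.1110
F = 3546 · e^(0.1110 × 14/12) = 3546 × 1.13825911 = 4036.2668
Value of long forward = (F − K)·e^(−rT) = (4036.2668 − 4048) · e^(−0.0847·14/12)
= -11.7332 × 0.90590878 = -10.63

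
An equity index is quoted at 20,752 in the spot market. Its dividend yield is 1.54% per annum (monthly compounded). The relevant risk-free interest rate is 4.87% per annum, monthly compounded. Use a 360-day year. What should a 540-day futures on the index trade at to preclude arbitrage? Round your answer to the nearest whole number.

21,812

F = S · (1+r/12)^(12T) / (1+q/12)^(12T)
= 20752 × 1.075625 / 1.023354 = 20752 × 1.051078
F = 21,812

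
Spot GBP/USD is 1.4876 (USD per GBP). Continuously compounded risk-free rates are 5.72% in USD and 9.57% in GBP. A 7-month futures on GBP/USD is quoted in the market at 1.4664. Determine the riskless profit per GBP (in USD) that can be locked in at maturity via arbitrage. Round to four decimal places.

0.0118 per GBP (in USD)

Fair futures: F* = S·e^(carry·T), with carry = (r_USD − r_GBP) = 0.0572 − 0.0957 = -0.0385
F* = 1.4876 · e^(-0.0385 × 7/12) = 1.4876 · e^-0.022458 = 1.4876 × 0.977792 = 1.4546
Market 1.4664 > fair 1.4546: forward overpriced → cash-and-carry (buy spot, short the forward).
At maturity, profit = |F_mkt − F*| = |1.4664 − 1.4546| = 0.0118 per GBP (in USD)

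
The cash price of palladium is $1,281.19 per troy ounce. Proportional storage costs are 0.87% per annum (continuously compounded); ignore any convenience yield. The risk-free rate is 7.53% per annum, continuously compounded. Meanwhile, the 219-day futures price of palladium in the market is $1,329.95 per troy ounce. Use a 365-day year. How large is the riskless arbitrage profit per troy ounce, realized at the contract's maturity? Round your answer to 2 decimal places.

Fair futures: F* = S·e^(carry·T), with carry = (r + u) = 0.0753 + 0.0087 = 0.0840
F* = 1281.19 · e^(0.0840 × 219/365) = 1281.19 · e^0.05040000 = 1281.19 × 1.05169169 = $1347.4169
Market $1329.95 < fair $1347.4169: forward underpriced → reverse cash-and-carry (short spot, go long the forward).
At maturity, profit = |F_mkt − F*| = |1329.95 − 1347.4169| = $17.47 per troy ounce

$17.47 per troy ounce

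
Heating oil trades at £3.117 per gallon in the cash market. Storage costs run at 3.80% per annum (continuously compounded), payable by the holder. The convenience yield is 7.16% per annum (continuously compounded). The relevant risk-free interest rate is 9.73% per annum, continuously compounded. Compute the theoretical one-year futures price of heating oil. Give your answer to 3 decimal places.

£3.322 per gallon

Net carry = r + u − y = 0.0973 + 0.0380 − 0.0716 = 0.0637
F = S·e^((r+u−y)T) = 3.117 · e^(0.0637 × 12/12) = 3.117 · e^0.063700
= 3.117 × 1.065773 = £3.322 per gallon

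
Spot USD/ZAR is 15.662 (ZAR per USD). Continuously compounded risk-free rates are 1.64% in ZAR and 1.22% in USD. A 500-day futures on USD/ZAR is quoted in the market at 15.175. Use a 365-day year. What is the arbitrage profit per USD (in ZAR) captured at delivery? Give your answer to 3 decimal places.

0.577 per USD (in ZAR)

Fair futures: F* = S·e^(carry·T), with carry = (r_ZAR − r_USD) = 0.0164 − 0.0122 = 0.0042
F* = 15.662 · e^(0.0042 × 500/365) = 15.662 · e^0.005753 = 15.662 × 1.005770 = 15.7524
Market 15.175 < fair 15.7524: forward underpriced → reverse cash-and-carry (short spot, go long the forward).
At maturity, profit = |F_mkt − F*| = |15.175 − 15.7524| = 0.577 per USD (in ZAR)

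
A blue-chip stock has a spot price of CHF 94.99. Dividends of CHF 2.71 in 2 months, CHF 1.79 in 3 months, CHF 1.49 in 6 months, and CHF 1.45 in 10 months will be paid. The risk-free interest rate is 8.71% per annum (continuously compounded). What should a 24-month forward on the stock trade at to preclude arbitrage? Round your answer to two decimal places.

PV(dividends) I = 2.71·e^(−0.0871·2/12) + 1.79·e^(−0.0871·3/12) + 1.49·e^(−0.0871·6/12) + 1.45·e^(−0.0871·10/12)
I = 2.6709 + 1.7514 + 1.4265 + 1.3485 = 7.1973
F = (S − I)·e^(rT) = (94.99 − 7.1973) · e^(0.0871·24/12)
= 87.7927 · e^0.174200 = 87.7927 × 1.190294 = CHF 104.50

CHF 104.50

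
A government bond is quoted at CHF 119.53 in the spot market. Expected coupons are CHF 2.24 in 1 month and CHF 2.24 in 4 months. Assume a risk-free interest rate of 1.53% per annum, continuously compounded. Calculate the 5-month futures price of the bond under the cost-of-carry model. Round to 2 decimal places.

CHF 115.80

PV(coupons) I = 2.24·e^(−0.0153·1/12) + 2.24·e^(−0.0153·4/12)
I = 2.2371 + 2.2286 = 4.4657
F = (S − I)·e^(rT) = (119.53 − 4.4657) · e^(0.0153·5/12)
= 115.0643 · e^0.006375 = 115.0643 × 1.006395 = CHF 115.80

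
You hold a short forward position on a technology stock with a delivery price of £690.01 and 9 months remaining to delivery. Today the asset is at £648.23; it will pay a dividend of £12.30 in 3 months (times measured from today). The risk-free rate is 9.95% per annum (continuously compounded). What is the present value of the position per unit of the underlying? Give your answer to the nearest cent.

PV(remaining dividends) I = 12.30·e^(−0.0995·3/12) = 11.9978
Current forward F = (S − I)·e^(rT) = (648.23 − 11.9978)·e^(0.0995·9/12) = 636.2322 × 1.077480 = 685.5275
Value (long) = (F − K)·e^(−rT) = (685.5275 − 690.01) × 0.928091 = -4.1602
Short position value = −(long value) = £4.16

£4.16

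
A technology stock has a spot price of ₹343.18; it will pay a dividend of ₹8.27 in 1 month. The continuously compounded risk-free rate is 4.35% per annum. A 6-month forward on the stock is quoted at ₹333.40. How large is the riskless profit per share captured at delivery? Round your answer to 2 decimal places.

PV(dividends) I = 8.27·e^(−0.0435·1/12) = 8.2401
Fair forward F* = (S − I)·e^(rT) = (343.18 − 8.2401)·e^0.021750 = 334.9399 × 1.021988 = 342.3046
Market ₹333.40 < fair 342.3046: forward underpriced → reverse cash-and-carry (short the stock, invest proceeds at r, pay the dividends, go long the forward).
Profit at T = |F_mkt − F*| = |333.40 − 342.3046| = ₹8.90 per share

₹8.90 per share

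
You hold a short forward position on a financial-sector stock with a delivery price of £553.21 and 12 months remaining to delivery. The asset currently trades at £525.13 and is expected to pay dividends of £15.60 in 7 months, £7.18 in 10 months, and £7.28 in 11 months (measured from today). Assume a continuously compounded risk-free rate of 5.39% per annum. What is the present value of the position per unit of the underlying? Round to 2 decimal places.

PV(remaining dividends) I = 15.60·e^(−0.0539·7/12) + 7.18·e^(−0.0539·10/12) + 7.28·e^(−0.0539·11/12) = 28.9108
Current forward F = (S − I)·e^(rT) = (525.13 − 28.9108)·e^(0.0539·12/12) = 496.2192 × 1.055379 = 523.6993
Value (long) = (F − K)·e^(−rT) = (523.6993 − 553.21) × 0.947527 = -27.9622
Short position value = −(long value) = £27.96

£27.96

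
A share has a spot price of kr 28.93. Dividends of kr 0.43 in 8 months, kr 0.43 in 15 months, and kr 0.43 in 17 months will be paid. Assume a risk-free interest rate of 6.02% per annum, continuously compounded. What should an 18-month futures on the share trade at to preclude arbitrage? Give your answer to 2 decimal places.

kr 30.34

PV(dividends) I = 0.43·e^(−0.0602·8/12) + 0.43·e^(−0.0602·15/12) + 0.43·e^(−0.0602·17/12)
I = 0.4131 + 0.3988 + 0.3948 = 1.2067
F = (S − I)·e^(rT) = (28.93 − 1.2067) · e^(0.0602·18/12)
= 27.7233 · e^0.090300 = 27.7233 × 1.094503 = kr 30.34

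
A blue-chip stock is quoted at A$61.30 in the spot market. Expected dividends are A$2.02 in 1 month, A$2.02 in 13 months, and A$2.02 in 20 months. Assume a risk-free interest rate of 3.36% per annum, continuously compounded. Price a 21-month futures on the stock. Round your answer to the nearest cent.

A$58.78

PV(dividends) I = 2.02·e^(−0.0336·1/12) + 2.02·e^(−0.0336·13/12) + 2.02·e^(−0.0336·20/12)
I = 2.0144 + 1.9478 + 1.9100 = 5.8722
F = (S − I)·e^(rT) = (61.30 − 5.8722) · e^(0.0336·21/12)
= 55.4278 · e^0.058800 = 55.4278 × 1.060563 = A$58.78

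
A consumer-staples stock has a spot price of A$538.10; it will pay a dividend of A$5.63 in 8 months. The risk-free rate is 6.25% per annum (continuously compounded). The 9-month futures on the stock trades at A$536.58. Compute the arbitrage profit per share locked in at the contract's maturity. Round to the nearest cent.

A$21.68 per share

PV(dividends) I = 5.63·e^(−0.0625·8/12) = 5.4002
Fair futures F* = (S − I)·e^(rT) = (538.10 − 5.4002)·e^0.046875 = 532.6998 × 1.047991 = 558.2646
Market A$536.58 < fair 558.2646: forward underpriced → reverse cash-and-carry (short the stock, invest proceeds at r, pay the dividends, go long the forward).
Profit at T = |F_mkt − F*| = |536.58 − 558.2646| = A$21.68 per share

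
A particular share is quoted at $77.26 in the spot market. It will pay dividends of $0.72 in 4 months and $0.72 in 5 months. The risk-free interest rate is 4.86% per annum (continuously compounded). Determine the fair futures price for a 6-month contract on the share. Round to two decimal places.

$77.71

PV(dividends) I = 0.72·e^(−0.0486·4/12) + 0.72·e^(−0.0486·5/12)
I = 0.7084 + 0.7056 = 1.4140
F = (S − I)·e^(rT) = (77.26 − 1.4140) · e^(0.0486·6/12)
= 75.8460 · e^0.024300 = 75.8460 × 1.024598 = $77.71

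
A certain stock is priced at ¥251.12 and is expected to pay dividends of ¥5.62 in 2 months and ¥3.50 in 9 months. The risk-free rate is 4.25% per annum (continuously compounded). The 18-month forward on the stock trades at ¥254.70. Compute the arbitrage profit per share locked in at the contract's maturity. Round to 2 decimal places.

PV(dividends) I = 5.62·e^(−0.0425·2/12) + 3.50·e^(−0.0425·9/12) = 8.9705
Fair forward F* = (S − I)·e^(rT) = (251.12 − 8.9705)·e^0.063750 = 242.1495 × 1.065826 = 258.0892
Market ¥254.70 < fair 258.0892: forward underpriced → reverse cash-and-carry (short the stock, invest proceeds at r, pay the dividends, go long the forward).
Profit at T = |F_mkt − F*| = |254.70 − 258.0892| = ¥3.39 per share

¥3.39 per share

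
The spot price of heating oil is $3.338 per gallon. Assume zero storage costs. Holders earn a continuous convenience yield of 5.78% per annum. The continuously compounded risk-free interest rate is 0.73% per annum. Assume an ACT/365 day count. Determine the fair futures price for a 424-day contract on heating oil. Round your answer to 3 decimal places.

$3.148 per gallon

Net carry = r + u − y = 0.0073 + 0.0000 − 0.0578 = -0.0505
F = S·e^((r+u−y)T) = 3.338 · e^(-0.0505 × 424/365) = 3.338 · e^-0.058663
= 3.338 × 0.943025 = $3.148 per gallon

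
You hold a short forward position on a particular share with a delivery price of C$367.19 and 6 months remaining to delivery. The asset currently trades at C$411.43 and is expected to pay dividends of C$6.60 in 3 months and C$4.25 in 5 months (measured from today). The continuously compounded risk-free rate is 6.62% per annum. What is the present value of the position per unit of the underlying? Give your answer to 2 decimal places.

PV(remaining dividends) I = 6.60·e^(−0.0662·3/12) + 4.25·e^(−0.0662·5/12) = 10.6260
Current forward F = (S − I)·e^(rT) = (411.43 − 10.6260)·e^(0.0662·6/12) = 400.8040 × 1.033654 = 414.2927
Value (long) = (F − K)·e^(−rT) = (414.2927 − 367.19) × 0.967442 = 45.5691
Short position value = −(long value) = -C$45.57

-C$45.57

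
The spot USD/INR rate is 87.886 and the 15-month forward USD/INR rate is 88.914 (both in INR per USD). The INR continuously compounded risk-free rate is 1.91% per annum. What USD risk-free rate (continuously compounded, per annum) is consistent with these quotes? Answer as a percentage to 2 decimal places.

0.98%

F = S·e^((r_INR − r_USD)T) ⇒ r_USD = r_INR − ln(F/S)/T
ln(88.914/87.886) = 0.011629; /(15/12) = 0.009303
r_USD = 0.0191 − 0.009303 = 0.009797
r_USD = 0.98%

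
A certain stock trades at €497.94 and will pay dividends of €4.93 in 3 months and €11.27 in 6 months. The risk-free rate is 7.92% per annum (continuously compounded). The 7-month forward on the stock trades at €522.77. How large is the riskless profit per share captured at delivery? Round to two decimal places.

€17.69 per share

PV(dividends) I = 4.93·e^(−0.0792·3/12) + 11.27·e^(−0.0792·6/12) = 15.6658
Fair forward F* = (S − I)·e^(rT) = (497.94 − 15.6658)·e^0.046200 = 482.2742 × 1.047284 = 505.0781
Market €522.77 > fair 505.0781: forward overpriced → cash-and-carry (borrow at r, buy the stock and collect the dividends, short the forward).
Profit at T = |F_mkt − F*| = |522.77 − 505.0781| = €17.69 per share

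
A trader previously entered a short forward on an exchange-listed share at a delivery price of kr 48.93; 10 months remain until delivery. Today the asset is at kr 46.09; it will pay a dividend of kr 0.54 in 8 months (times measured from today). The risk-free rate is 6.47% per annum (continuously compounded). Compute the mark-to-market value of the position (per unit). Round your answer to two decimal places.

PV(remaining dividends) I = 0.54·e^(−0.0647·8/12) = 0.5172
Current forward F = (S − I)·e^(rT) = (46.09 − 0.5172)·e^(0.0647·10/12) = 45.5728 × 1.055397 = 48.0974
Value (long) = (F − K)·e^(−rT) = (48.0974 − 48.93) × 0.947511 = -0.7889
Short position value = −(long value) = kr 0.79

kr 0.79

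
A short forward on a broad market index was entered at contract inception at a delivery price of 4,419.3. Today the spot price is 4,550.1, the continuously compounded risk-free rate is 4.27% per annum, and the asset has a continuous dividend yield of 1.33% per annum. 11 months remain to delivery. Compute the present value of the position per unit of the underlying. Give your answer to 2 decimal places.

Current fair forward for the remaining 11 months: F = S·e^((r − q)·T), (r − q) = 0.0427 − 0.0133 = 0.0294
F = 4550.1 · e^(0.0294 × 11/12) = 4550.1 × 1.02731644 = 4674.3925
Value of long forward = (F − K)·e^(−rT) = (4674.3925 − 4419.3) · e^(−0.0427·11/12)
= 255.0925 × 0.96161447 = 245.30
Short position value = −(long value) = -245.30

-245.30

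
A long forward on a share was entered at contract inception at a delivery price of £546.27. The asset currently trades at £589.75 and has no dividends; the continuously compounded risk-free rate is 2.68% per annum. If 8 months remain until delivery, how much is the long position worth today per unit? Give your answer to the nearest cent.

Current fair forward for the remaining 8 months: F = S·e^(r·T), r = 0.0268
F = 589.75 · e^(0.0268 × 8/12) = 589.75 × 1.018027 = 600.3814
Value of long forward = (F − K)·e^(−rT) = (600.3814 − 546.27) · e^(−0.0268·8/12)
= 54.1114 × 0.982292 = 53.15

£53.15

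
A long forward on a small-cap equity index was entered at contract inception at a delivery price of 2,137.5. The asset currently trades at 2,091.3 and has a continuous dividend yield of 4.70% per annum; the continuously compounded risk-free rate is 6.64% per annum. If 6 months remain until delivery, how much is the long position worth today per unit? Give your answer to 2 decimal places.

-24.97

Current fair forward for the remaining 6 months: F = S·e^((r − q)·T), (r − q) = 0.0664 − 0.0470 = 0.0194
F = 2091.3 · e^(0.0194 × 6/12) = 2091.3 × 1.00974720 = 2111.6843
Value of long forward = (F − K)·e^(−rT) = (2111.6843 − 2137.5) · e^(−0.0664·6/12)
= -25.8157 × 0.96734507 = -24.97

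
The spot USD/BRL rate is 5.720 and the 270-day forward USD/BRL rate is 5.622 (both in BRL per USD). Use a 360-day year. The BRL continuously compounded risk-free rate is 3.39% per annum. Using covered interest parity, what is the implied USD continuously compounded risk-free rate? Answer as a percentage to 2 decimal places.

F = S·e^((r_BRL − r_USD)T) ⇒ r_USD = r_BRL − ln(F/S)/T
ln(5.622/5.720) = -0.017281; /(270/360) = -0.023041
r_USD = 0.0339 + 0.023041 = 0.056941
r_USD = 5.69%

5.69%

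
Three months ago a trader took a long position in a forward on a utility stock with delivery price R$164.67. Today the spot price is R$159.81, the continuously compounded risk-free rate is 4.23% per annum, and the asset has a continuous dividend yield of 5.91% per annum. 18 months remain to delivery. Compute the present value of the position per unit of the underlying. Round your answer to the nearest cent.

-R$8.29

Current fair forward for the remaining 18 months: F = S·e^((r − q)·T), (r − q) = 0.0423 − 0.0591 = -0.0168
F = 159.81 · e^(-0.0168 × 18/12) = 159.81 × 0.975115 = 155.8331
Value of long forward = (F − K)·e^(−rT) = (155.8331 − 164.67) · e^(−0.0423·18/12)
= -8.8369 × 0.938521 = -8.29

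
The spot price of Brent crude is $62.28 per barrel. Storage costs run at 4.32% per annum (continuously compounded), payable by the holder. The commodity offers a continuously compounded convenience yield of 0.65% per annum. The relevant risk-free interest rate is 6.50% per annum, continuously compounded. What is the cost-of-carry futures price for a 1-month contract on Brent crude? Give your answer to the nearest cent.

Net carry = r + u − y = 0.0650 + 0.0432 − 0.0065 = 0.1017
F = S·e^((r+u−y)T) = 62.28 · e^(0.1017 × 1/12) = 62.28 · e^0.008475
= 62.28 × 1.008511 = $62.81 per barrel

$62.81 per barrel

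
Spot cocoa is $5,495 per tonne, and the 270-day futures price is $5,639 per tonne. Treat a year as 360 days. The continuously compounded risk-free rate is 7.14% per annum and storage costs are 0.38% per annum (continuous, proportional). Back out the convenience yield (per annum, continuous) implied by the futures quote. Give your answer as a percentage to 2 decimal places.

4.07%

F = S·e^((r+u−y)T) ⇒ (r+u−y) = ln(F/S)/T
ln(5639/5495) = 0.025868; /T ⇒ 0.034491
y = r + u − ln(F/S)/T = 0.0714 + 0.0038 − 0.034491 = 0.040709
y = 4.07%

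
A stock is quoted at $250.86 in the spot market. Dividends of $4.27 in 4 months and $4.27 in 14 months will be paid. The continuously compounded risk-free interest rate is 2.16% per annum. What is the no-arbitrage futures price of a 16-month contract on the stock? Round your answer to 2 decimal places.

$249.54

PV(dividends) I = 4.27·e^(−0.0216·4/12) + 4.27·e^(−0.0216·14/12)
I = 4.2394 + 4.1637 = 8.4031
F = (S − I)·e^(rT) = (250.86 − 8.4031) · e^(0.0216·16/12)
= 242.4569 · e^0.028800 = 242.4569 × 1.029219 = $249.54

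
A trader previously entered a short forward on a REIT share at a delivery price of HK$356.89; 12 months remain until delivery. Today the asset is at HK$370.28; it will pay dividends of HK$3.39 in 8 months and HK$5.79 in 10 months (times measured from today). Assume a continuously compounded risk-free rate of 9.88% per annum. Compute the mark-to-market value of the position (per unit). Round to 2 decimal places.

PV(remaining dividends) I = 3.39·e^(−0.0988·8/12) + 5.79·e^(−0.0988·10/12) = 8.5063
Current forward F = (S − I)·e^(rT) = (370.28 − 8.5063)·e^(0.0988·12/12) = 361.7737 × 1.103846 = 399.3425
Value (long) = (F − K)·e^(−rT) = (399.3425 − 356.89) × 0.905924 = 38.4587
Short position value = −(long value) = -HK$38.46

-HK$38.46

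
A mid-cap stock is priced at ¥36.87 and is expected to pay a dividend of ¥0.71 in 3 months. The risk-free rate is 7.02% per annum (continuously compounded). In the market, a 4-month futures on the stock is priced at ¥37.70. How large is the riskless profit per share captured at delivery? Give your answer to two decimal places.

PV(dividends) I = 0.71·e^(−0.0702·3/12) = 0.6976
Fair futures F* = (S − I)·e^(rT) = (36.87 − 0.6976)·e^0.023400 = 36.1724 × 1.023676 = 37.0288
Market ¥37.70 > fair 37.0288: forward overpriced → cash-and-carry (borrow at r, buy the stock and collect the dividends, short the forward).
Profit at T = |F_mkt − F*| = |37.70 − 37.0288| = ¥0.67 per share

¥0.67 per share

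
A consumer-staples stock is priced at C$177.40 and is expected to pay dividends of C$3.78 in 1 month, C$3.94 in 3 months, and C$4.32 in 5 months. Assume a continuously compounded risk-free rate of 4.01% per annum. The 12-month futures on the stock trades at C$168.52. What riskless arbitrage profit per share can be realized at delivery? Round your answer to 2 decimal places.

PV(dividends) I = 3.78·e^(−0.0401·1/12) + 3.94·e^(−0.0401·3/12) + 4.32·e^(−0.0401·5/12) = 11.9165
Fair futures F* = (S − I)·e^(rT) = (177.40 − 11.9165)·e^0.040100 = 165.4835 × 1.040915 = 172.2543
Market C$168.52 < fair 172.2543: forward underpriced → reverse cash-and-carry (short the stock, invest proceeds at r, pay the dividends, go long the forward).
Profit at T = |F_mkt − F*| = |168.52 − 172.2543| = C$3.73 per share

C$3.73 per share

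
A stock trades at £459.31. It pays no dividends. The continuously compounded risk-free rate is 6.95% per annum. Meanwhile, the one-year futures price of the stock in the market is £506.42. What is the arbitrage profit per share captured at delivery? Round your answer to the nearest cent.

£14.05 per share

Fair futures: F* = S·e^(carry·T), with carry = r = 0.0695
F* = 459.31 · e^(0.0695 × 12/12) = 459.31 · e^0.069500 = 459.31 × 1.071972 = £492.3675
Market £506.42 > fair £492.3675: forward overpriced → cash-and-carry (buy spot, short the forward).
At maturity, profit = |F_mkt − F*| = |506.42 − 492.3675| = £14.05 per share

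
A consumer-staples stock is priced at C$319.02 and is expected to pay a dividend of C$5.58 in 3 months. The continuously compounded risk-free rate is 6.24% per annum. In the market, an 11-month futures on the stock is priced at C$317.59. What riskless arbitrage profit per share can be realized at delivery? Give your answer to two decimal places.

C$14.39 per share

PV(dividends) I = 5.58·e^(−0.0624·3/12) = 5.4936
Fair futures F* = (S − I)·e^(rT) = (319.02 − 5.4936)·e^0.057200 = 313.5264 × 1.058868 = 331.9831
Market C$317.59 < fair 331.9831: forward underpriced → reverse cash-and-carry (short the stock, invest proceeds at r, pay the dividends, go long the forward).
Profit at T = |F_mkt − F*| = |317.59 − 331.9831| = C$14.39 per share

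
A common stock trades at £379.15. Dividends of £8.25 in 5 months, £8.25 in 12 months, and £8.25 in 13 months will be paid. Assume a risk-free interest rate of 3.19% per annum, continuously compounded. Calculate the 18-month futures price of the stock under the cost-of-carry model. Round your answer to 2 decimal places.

£372.45

PV(dividends) I = 8.25·e^(−0.0319·5/12) + 8.25·e^(−0.0319·12/12) + 8.25·e^(−0.0319·13/12)
I = 8.1411 + 7.9910 + 7.9698 = 24.1019
F = (S − I)·e^(rT) = (379.15 − 24.1019) · e^(0.0319·18/12)
= 355.0481 · e^0.047850 = 355.0481 × 1.049013 = £372.45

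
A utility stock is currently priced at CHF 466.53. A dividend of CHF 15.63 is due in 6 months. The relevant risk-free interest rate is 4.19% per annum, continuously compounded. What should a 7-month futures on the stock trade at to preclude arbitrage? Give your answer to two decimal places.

CHF 462.39

PV(dividends) I = 15.63·e^(−0.0419·6/12)
I = 15.3060
F = (S − I)·e^(rT) = (466.53 − 15.3060) · e^(0.0419·7/12)
= 451.2240 · e^0.024442 = 451.2240 × 1.024743 = CHF 462.39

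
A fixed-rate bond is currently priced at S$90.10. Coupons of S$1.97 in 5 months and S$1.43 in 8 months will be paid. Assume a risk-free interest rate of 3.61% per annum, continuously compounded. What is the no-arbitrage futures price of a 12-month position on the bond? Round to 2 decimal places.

PV(coupons) I = 1.97·e^(−0.0361·5/12) + 1.43·e^(−0.0361·8/12)
I = 1.9406 + 1.3960 = 3.3366
F = (S − I)·e^(rT) = (90.10 − 3.3366) · e^(0.0361·12/12)
= 86.7634 · e^0.036100 = 86.7634 × 1.036760 = S$89.95

S$89.95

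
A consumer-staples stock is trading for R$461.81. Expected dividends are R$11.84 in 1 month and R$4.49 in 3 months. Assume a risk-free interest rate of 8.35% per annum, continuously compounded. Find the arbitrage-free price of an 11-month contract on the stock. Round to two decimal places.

R$481.11

PV(dividends) I = 11.84·e^(−0.0835·1/12) + 4.49·e^(−0.0835·3/12)
I = 11.7579 + 4.3972 = 16.1551
F = (S − I)·e^(rT) = (461.81 − 16.1551) · e^(0.0835·11/12)
= 445.6549 · e^0.076542 = 445.6549 × 1.079548 = R$481.11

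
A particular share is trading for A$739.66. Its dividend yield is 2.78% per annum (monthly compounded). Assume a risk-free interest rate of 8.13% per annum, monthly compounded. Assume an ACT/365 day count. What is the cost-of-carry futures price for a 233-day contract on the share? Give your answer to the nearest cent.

F = S · (1+r/12)^(12T) / (1+q/12)^(12T)
= 739.66 × 1.053084 / 1.017884 = 739.66 × 1.034582
F = A$765.24

A$765.24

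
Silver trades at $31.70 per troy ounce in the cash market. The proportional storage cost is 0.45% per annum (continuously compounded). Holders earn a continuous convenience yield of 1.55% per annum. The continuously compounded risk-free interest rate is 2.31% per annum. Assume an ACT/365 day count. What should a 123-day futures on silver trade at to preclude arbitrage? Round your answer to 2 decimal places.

$31.83 per troy ounce

Net carry = r + u − y = 0.0231 + 0.0045 − 0.0155 = 0.0121
F = S·e^((r+u−y)T) = 31.70 · e^(0.0121 × 123/365) = 31.70 · e^0.004078
= 31.70 × 1.004086 = $31.83 per troy ounce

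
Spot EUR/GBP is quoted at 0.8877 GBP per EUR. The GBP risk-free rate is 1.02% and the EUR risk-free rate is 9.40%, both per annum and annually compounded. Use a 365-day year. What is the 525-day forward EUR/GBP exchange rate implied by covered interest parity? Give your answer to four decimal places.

By covered interest parity, F = S · (1+r_GBP)^T / (1+r_EUR)^T
= 0.8877 × 1.014704 / 1.137944 = 0.8877 × 0.891699
F = 0.7916 GBP per EUR

0.7916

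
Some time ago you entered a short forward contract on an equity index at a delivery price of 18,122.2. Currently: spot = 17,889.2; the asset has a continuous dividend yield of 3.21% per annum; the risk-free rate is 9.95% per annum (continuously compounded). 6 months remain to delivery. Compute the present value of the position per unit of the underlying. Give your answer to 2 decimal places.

-361.69

Current fair forward for the remaining 6 months: F = S·e^((r − q)·T), (r − q) = 0.0995 − 0.0321 = 0.0674
F = 17889.2 · e^(0.0674 × 6/12) = 17889.2 × 1.03427428 = 18502.3394
Value of long forward = (F − K)·e^(−rT) = (18502.3394 − 18122.2) · e^(−0.0995·6/12)
= 380.1394 × 0.95146726 = 361.69
Short position value = −(long value) = -361.69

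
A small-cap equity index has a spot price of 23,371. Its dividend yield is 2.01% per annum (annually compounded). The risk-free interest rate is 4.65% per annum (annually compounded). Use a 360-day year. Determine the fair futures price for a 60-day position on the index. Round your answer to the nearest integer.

F = S · (1+r)^T / (1+q)^T
= 23371 × 1.007604 / 1.003322 = 23371 × 1.004268
F = 23,471

23,471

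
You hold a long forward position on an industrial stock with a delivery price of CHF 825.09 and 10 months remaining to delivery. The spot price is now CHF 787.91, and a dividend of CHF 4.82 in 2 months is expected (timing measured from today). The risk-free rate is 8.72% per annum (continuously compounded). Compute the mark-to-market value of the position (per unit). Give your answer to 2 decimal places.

CHF 15.90

PV(remaining dividends) I = 4.82·e^(−0.0872·2/12) = 4.7505
Current forward F = (S − I)·e^(rT) = (787.91 − 4.7505)·e^(0.0872·10/12) = 783.1595 × 1.075372 = 842.1878
Value (long) = (F − K)·e^(−rT) = (842.1878 − 825.09) × 0.929911 = 15.8994
Value = CHF 15.90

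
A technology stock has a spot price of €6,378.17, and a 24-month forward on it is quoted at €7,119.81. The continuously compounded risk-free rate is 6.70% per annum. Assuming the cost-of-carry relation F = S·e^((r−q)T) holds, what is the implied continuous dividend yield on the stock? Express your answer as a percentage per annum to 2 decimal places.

From F = S·e^((r−q)T): (r − q) = ln(F/S)/T
ln(7119.81/6378.17) = ln(1.116278) = 0.110000
(r − q) = 0.110000 / (24/12) = 0.055000
q = r − ln(F/S)/T = 0.0670 − 0.055000 = 0.012000
q = 1.20%

1.20%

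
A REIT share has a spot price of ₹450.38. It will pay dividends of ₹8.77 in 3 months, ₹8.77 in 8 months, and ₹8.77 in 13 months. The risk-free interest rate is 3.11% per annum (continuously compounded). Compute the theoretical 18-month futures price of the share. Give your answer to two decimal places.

₹444.89

PV(dividends) I = 8.77·e^(−0.0311·3/12) + 8.77·e^(−0.0311·8/12) + 8.77·e^(−0.0311·13/12)
I = 8.7021 + 8.5900 + 8.4794 = 25.7715
F = (S − I)·e^(rT) = (450.38 − 25.7715) · e^(0.0311·18/12)
= 424.6085 · e^0.046650 = 424.6085 × 1.047755 = ₹444.89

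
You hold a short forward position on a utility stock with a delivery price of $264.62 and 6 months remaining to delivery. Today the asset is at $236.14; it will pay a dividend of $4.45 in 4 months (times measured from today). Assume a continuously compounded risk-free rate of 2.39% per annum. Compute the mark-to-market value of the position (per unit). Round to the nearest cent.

PV(remaining dividends) I = 4.45·e^(−0.0239·4/12) = 4.4147
Current forward F = (S − I)·e^(rT) = (236.14 − 4.4147)·e^(0.0239·6/12) = 231.7253 × 1.012022 = 234.5111
Value (long) = (F − K)·e^(−rT) = (234.5111 − 264.62) × 0.988121 = -29.7512
Short position value = −(long value) = $29.75

$29.75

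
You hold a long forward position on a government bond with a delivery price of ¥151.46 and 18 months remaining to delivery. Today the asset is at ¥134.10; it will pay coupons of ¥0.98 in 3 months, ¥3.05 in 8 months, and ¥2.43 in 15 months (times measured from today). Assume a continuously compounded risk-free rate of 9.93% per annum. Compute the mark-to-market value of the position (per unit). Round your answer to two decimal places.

-¥2.36

PV(remaining coupons) I = 0.98·e^(−0.0993·3/12) + 3.05·e^(−0.0993·8/12) + 2.43·e^(−0.0993·15/12) = 5.9569
Current forward F = (S − I)·e^(rT) = (134.10 − 5.9569)·e^(0.0993·18/12) = 128.1431 × 1.160615 = 148.7248
Value (long) = (F − K)·e^(−rT) = (148.7248 − 151.46) × 0.861612 = -2.3567
Value = -¥2.36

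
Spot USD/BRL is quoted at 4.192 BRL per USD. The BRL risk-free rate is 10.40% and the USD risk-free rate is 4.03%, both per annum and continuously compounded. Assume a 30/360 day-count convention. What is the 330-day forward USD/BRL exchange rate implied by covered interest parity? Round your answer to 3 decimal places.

4.444

F = S·e^((r_BRL − r_USD)T) = 4.192 · e^((0.1040 − 0.0403) × 330/360)
= 4.192 · e^0.058392 = 4.192 × 1.060130
F = 4.444 BRL per USD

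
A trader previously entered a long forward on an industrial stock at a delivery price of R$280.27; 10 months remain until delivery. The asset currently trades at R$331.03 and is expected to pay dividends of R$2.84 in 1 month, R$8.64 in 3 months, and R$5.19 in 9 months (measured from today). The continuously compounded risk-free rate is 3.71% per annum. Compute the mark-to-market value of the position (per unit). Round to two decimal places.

R$42.85

PV(remaining dividends) I = 2.84·e^(−0.0371·1/12) + 8.64·e^(−0.0371·3/12) + 5.19·e^(−0.0371·9/12) = 16.4390
Current forward F = (S − I)·e^(rT) = (331.03 − 16.4390)·e^(0.0371·10/12) = 314.5910 × 1.031400 = 324.4692
Value (long) = (F − K)·e^(−rT) = (324.4692 − 280.27) × 0.969556 = 42.8536
Value = R$42.85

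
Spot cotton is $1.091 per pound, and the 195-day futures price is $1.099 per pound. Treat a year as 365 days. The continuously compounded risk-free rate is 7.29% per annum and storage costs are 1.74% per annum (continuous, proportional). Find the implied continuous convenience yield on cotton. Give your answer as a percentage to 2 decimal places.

7.66%

F = S·e^((r+u−y)T) ⇒ (r+u−y) = ln(F/S)/T
ln(1.099/1.091) = 0.007306; /T ⇒ 0.013675
y = r + u − ln(F/S)/T = 0.0729 + 0.0174 − 0.013675 = 0.076625
y = 7.66%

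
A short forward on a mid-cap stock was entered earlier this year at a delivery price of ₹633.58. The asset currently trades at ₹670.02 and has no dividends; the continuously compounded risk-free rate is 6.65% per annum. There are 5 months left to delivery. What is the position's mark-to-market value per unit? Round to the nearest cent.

-₹53.75

Current fair forward for the remaining 5 months: F = S·e^(r·T), r = 0.0665
F = 670.02 · e^(0.0665 × 5/12) = 670.02 × 1.028096 = 688.8449
Value of long forward = (F − K)·e^(−rT) = (688.8449 − 633.58) · e^(−0.0665·5/12)
= 55.2649 × 0.972672 = 53.75
Short position value = −(long value) = -₹53.75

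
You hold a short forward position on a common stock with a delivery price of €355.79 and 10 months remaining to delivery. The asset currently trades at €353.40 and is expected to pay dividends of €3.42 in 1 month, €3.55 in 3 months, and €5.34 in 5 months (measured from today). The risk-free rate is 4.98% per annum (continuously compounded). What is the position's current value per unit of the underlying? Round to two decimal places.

PV(remaining dividends) I = 3.42·e^(−0.0498·1/12) + 3.55·e^(−0.0498·3/12) + 5.34·e^(−0.0498·5/12) = 12.1422
Current forward F = (S − I)·e^(rT) = (353.40 − 12.1422)·e^(0.0498·10/12) = 341.2578 × 1.042373 = 355.7179
Value (long) = (F − K)·e^(−rT) = (355.7179 − 355.79) × 0.959349 = -0.0692
Short position value = −(long value) = €0.07

€0.07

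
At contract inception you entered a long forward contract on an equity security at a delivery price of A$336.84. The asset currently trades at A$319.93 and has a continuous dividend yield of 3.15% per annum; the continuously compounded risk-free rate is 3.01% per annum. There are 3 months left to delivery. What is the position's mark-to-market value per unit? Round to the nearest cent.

-A$16.89

Current fair forward for the remaining 3 months: F = S·e^((r − q)·T), (r − q) = 0.0301 − 0.0315 = -0.0014
F = 319.93 · e^(-0.0014 × 3/12) = 319.93 × 0.999650 = 319.8180
Value of long forward = (F − K)·e^(−rT) = (319.8180 − 336.84) · e^(−0.0301·3/12)
= -17.0220 × 0.992503 = -16.89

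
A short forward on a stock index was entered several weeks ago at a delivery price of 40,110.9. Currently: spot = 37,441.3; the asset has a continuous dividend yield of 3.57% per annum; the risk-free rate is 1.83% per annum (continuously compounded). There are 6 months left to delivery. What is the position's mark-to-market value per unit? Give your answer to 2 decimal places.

2966.66

Current fair forward for the remaining 6 months: F = S·e^((r − q)·T), (r − q) = 0.0183 − 0.0357 = -0.0174
F = 37441.3 · e^(-0.0174 × 6/12) = 37441.3 × 0.99133774 = 37116.9737
Value of long forward = (F − K)·e^(−rT) = (37116.9737 − 40110.9) · e^(−0.0183·6/12)
= -2993.9263 × 0.99089173 = -2966.66
Short position value = −(long value) = 2966.66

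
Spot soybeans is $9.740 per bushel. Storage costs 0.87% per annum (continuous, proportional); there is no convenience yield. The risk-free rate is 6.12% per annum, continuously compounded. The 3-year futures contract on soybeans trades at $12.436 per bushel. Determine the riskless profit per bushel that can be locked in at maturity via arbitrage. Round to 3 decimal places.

Fair futures: F* = S·e^(carry·T), with carry = (r + u) = 0.0612 + 0.0087 = 0.0699
F* = 9.740 · e^(0.0699 × 3) = 9.740 · e^0.209700 = 9.740 × 1.233308 = $12.0124
Market $12.436 > fair $12.0124: forward overpriced → cash-and-carry (buy spot, short the forward).
At maturity, profit = |F_mkt − F*| = |12.436 − 12.0124| = $0.424 per bushel

$0.424 per bushel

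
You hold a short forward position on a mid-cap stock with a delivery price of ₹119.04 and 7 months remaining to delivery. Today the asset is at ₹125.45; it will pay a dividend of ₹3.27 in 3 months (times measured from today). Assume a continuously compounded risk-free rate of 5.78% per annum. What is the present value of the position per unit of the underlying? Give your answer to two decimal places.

PV(remaining dividends) I = 3.27·e^(−0.0578·3/12) = 3.2231
Current forward F = (S − I)·e^(rT) = (125.45 − 3.2231)·e^(0.0578·7/12) = 122.2269 × 1.034292 = 126.4183
Value (long) = (F − K)·e^(−rT) = (126.4183 − 119.04) × 0.966845 = 7.1337
Short position value = −(long value) = -₹7.13

-₹7.13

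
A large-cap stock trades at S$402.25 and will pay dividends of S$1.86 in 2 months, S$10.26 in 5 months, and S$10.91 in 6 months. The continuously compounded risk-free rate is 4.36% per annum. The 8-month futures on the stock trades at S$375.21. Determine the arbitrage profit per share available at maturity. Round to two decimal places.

S$15.64 per share

PV(dividends) I = 1.86·e^(−0.0436·2/12) + 10.26·e^(−0.0436·5/12) + 10.91·e^(−0.0436·6/12) = 22.5966
Fair futures F* = (S − I)·e^(rT) = (402.25 − 22.5966)·e^0.029067 = 379.6534 × 1.029494 = 390.8509
Market S$375.21 < fair 390.8509: forward underpriced → reverse cash-and-carry (short the stock, invest proceeds at r, pay the dividends, go long the forward).
Profit at T = |F_mkt − F*| = |375.21 − 390.8509| = S$15.64 per share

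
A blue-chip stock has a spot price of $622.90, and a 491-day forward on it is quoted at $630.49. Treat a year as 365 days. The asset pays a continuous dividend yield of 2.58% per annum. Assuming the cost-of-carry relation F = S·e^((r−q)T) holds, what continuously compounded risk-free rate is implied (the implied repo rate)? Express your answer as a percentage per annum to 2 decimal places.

From F = S·e^((r−q)T): (r − q) = ln(F/S)/T
ln(630.49/622.90) = ln(1.012185) = 0.012111
(r − q) = 0.012111 / (491/365) = 0.009003
r = ln(F/S)/T + q = 0.009003 + 0.0258 = 0.034803
r = 3.48%

3.48%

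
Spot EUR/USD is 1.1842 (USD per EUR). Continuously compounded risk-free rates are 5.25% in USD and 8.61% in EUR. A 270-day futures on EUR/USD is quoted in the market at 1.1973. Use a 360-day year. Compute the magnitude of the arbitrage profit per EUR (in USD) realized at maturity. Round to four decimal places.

0.0426 per EUR (in USD)

Fair futures: F* = S·e^(carry·T), with carry = (r_USD − r_EUR) = 0.0525 − 0.0861 = -0.0336
F* = 1.1842 · e^(-0.0336 × 270/360) = 1.1842 · e^-0.025200 = 1.1842 × 0.975115 = 1.1547
Market 1.1973 > fair 1.1547: forward overpriced → cash-and-carry (buy spot, short the forward).
At maturity, profit = |F_mkt − F*| = |1.1973 − 1.1547| = 0.0426 per EUR (in USD)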